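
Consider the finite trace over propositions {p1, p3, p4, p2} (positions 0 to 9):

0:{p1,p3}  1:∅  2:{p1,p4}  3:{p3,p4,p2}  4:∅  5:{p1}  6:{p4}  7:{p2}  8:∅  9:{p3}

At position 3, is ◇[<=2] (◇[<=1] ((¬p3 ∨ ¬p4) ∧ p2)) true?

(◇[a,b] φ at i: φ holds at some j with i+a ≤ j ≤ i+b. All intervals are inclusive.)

False

Check ◇[<=1] ((¬p3 ∨ ¬p4) ∧ p2) at each j in [3,5]:
  j=3: fails (none in [3,4])
  j=4: fails (none in [4,5])
  j=5: fails (none in [5,6])
No position in the window satisfies it → formula fails.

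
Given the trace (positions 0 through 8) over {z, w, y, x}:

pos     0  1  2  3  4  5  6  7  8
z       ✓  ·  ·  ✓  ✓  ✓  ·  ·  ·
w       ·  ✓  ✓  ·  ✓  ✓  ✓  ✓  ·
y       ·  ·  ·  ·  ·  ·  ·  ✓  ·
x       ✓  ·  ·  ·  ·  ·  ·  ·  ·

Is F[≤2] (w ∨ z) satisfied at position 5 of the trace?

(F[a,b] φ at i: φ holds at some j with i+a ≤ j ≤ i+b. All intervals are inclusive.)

Check (w ∨ z) at each j in [5,7]:
  j=5: true
  j=6: true
  j=7: true
Found at j=5 → formula holds.

Yes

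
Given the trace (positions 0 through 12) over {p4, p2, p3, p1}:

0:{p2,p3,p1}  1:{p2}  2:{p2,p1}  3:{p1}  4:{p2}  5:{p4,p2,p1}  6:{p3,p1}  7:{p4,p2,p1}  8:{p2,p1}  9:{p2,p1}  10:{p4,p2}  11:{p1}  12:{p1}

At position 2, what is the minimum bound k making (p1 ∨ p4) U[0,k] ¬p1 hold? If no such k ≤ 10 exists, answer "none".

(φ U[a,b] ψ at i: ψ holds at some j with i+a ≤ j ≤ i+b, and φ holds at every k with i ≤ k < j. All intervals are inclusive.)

2

Need earliest j ≥ 2 with ¬p1, and (p1 ∨ p4) at every k in [2,j-1].
  j=2: rhs fails.
  j=3: rhs fails.
  j=4: rhs holds; lhs holds on [2,3]. k = 2.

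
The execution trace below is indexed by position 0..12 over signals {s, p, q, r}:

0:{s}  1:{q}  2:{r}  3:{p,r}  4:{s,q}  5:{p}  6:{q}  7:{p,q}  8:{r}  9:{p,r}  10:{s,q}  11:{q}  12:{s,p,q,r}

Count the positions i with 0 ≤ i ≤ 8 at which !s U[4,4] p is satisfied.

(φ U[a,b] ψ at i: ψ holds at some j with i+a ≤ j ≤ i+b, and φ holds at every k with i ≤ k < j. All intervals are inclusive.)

1

Evaluate at each i in [0,8]:
  i=0: ✗ (no rhs in [4,4])
  i=1: ✗ (lhs fails at k=4 before rhs at j=5)
  i=2: ✗ (no rhs in [6,6])
  i=3: ✗ (lhs fails at k=4 before rhs at j=7)
  i=4: ✗ (no rhs in [8,8])
  i=5: ✓ (rhs at j=9; lhs holds on [5,8])
  i=6: ✗ (no rhs in [10,10])
  i=7: ✗ (no rhs in [11,11])
  i=8: ✗ (lhs fails at k=10 before rhs at j=12)
Positions where it holds: {5} → 1.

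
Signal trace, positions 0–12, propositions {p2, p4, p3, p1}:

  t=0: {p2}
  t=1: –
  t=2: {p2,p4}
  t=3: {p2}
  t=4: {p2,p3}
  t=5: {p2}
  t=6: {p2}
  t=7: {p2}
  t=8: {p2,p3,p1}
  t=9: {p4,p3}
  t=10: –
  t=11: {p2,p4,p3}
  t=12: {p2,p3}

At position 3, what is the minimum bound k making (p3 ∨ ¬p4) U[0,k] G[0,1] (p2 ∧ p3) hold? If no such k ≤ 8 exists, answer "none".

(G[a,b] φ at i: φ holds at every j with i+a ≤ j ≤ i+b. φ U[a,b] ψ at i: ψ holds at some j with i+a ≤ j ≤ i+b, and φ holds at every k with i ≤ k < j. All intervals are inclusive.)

Need earliest j ≥ 3 with G[0,1] (p2 ∧ p3), and (p3 ∨ ¬p4) at every k in [3,j-1].
  j=3: rhs fails.
  j=4: rhs fails.
  j=5: rhs fails.
  j=6: rhs fails.
  j=7: rhs fails.
  j=8: rhs fails.
  j=9: rhs fails.
  j=10: rhs fails.
  j=11: rhs holds; lhs holds on [3,10]. k = 8.

8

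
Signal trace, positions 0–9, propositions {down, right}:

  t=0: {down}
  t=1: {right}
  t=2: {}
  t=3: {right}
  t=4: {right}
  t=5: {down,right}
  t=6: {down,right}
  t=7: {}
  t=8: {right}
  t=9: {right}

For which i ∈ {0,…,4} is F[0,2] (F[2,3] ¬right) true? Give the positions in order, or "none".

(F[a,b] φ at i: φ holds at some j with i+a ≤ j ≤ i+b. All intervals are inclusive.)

0, 2, 3, 4

Evaluate at each i in [0,4]:
  i=0: ✓ (witness j=0)
  i=1: ✗ (none in [1,3])
  i=2: ✓ (witness j=4)
  i=3: ✓ (witness j=4)
  i=4: ✓ (witness j=4)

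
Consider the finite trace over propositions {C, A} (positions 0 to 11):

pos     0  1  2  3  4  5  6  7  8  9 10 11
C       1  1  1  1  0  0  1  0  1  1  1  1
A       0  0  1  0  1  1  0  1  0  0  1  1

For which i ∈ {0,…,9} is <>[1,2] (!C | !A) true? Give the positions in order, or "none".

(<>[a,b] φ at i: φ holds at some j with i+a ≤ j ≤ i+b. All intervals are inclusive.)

0, 1, 2, 3, 4, 5, 6, 7, 8

Evaluate at each i in [0,9]:
  i=0: ✓ (witness j=1)
  i=1: ✓ (witness j=3)
  i=2: ✓ (witness j=3)
  i=3: ✓ (witness j=4)
  i=4: ✓ (witness j=5)
  i=5: ✓ (witness j=6)
  i=6: ✓ (witness j=7)
  i=7: ✓ (witness j=8)
  i=8: ✓ (witness j=9)
  i=9: ✗ (none in [10,11])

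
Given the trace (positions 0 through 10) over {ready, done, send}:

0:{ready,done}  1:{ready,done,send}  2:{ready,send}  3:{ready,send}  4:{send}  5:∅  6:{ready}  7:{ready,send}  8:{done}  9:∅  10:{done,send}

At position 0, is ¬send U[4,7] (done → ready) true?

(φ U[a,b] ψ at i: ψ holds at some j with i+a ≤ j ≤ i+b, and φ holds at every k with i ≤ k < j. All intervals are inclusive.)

No

Need some j in [4,7] with (done → ready), and ¬send at every k in [0,j-1].
  j=4: (done → ready) holds, but ¬send fails at k=1 → not this j.
  j=5: (done → ready) holds, but ¬send fails at k=1 → not this j.
  j=6: (done → ready) holds, but ¬send fails at k=1 → not this j.
  j=7: (done → ready) holds, but ¬send fails at k=1 → not this j.
No j in the window works → until fails.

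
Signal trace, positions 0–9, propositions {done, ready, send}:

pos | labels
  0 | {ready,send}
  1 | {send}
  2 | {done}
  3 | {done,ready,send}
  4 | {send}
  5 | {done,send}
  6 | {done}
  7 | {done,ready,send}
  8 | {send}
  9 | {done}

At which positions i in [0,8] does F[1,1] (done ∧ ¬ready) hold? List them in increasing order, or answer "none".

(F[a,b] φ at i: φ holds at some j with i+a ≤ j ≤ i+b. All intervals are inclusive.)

Evaluate at each i in [0,8]:
  i=0: ✗ (none in [1,1])
  i=1: ✓ (witness j=2)
  i=2: ✗ (none in [3,3])
  i=3: ✗ (none in [4,4])
  i=4: ✓ (witness j=5)
  i=5: ✓ (witness j=6)
  i=6: ✗ (none in [7,7])
  i=7: ✗ (none in [8,8])
  i=8: ✓ (witness j=9)

1, 4, 5, 8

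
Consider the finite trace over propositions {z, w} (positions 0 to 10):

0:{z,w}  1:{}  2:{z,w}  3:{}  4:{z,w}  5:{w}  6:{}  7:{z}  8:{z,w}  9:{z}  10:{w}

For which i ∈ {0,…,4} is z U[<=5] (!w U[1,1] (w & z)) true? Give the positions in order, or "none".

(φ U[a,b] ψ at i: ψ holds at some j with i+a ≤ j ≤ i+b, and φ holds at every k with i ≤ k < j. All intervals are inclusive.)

0, 1, 2, 3

Evaluate at each i in [0,4]:
  i=0: ✓ (rhs at j=1; lhs holds on [0,0])
  i=1: ✓ (rhs at j=1)
  i=2: ✓ (rhs at j=3; lhs holds on [2,2])
  i=3: ✓ (rhs at j=3)
  i=4: ✗ (lhs fails at k=5 before rhs at j=7)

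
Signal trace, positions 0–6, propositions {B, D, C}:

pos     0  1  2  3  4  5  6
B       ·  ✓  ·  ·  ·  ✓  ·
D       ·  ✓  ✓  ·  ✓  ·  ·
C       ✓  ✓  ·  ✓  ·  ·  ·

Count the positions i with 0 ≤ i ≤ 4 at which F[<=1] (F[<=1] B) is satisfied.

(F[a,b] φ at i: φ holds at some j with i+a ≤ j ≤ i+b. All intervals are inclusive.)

4

Evaluate at each i in [0,4]:
  i=0: ✓ (witness j=0)
  i=1: ✓ (witness j=1)
  i=2: ✗ (none in [2,3])
  i=3: ✓ (witness j=4)
  i=4: ✓ (witness j=4)
Positions where it holds: {0, 1, 3, 4} → 4.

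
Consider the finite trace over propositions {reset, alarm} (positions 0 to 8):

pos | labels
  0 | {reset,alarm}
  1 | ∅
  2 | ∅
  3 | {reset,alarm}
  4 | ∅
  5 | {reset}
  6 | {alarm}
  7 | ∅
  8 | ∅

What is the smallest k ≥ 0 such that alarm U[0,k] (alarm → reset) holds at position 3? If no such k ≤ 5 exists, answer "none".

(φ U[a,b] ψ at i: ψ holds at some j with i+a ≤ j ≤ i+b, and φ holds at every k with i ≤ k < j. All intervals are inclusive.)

Need earliest j ≥ 3 with (alarm → reset), and alarm at every k in [3,j-1].
  j=3: rhs holds (empty prefix). k = 0.

0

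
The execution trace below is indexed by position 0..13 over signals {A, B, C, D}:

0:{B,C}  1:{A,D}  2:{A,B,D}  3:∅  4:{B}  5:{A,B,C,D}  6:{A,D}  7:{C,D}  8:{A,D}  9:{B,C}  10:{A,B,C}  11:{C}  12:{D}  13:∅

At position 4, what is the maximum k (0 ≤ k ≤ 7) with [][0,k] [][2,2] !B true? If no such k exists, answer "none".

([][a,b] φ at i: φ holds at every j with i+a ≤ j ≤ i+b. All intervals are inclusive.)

[][2,2] !B must hold from j=4 onward; find where it first fails.
  j=4: holds
  j=5: holds
  j=6: holds
  j=7: fails
Holds on [4,6], so largest k = 2.

2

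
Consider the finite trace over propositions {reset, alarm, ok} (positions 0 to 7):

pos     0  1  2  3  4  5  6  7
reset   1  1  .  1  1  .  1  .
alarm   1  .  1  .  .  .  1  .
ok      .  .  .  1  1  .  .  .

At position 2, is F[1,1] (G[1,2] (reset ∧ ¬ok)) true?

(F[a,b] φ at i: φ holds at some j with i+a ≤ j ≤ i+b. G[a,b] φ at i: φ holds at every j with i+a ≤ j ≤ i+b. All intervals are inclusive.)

Check G[1,2] (reset ∧ ¬ok) at each j in [3,3]:
  j=3: fails at 4
No position in the window satisfies it → formula fails.

False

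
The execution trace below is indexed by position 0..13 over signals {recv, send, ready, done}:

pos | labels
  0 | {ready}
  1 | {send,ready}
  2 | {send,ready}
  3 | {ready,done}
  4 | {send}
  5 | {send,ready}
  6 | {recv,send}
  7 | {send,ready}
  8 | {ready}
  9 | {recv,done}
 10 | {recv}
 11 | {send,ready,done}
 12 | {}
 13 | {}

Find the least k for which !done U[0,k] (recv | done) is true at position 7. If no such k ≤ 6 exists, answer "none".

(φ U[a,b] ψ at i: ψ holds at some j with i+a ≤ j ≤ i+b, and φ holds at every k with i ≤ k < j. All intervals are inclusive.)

2

Need earliest j ≥ 7 with (recv | done), and !done at every k in [7,j-1].
  j=7: rhs fails.
  j=8: rhs fails.
  j=9: rhs holds; lhs holds on [7,8]. k = 2.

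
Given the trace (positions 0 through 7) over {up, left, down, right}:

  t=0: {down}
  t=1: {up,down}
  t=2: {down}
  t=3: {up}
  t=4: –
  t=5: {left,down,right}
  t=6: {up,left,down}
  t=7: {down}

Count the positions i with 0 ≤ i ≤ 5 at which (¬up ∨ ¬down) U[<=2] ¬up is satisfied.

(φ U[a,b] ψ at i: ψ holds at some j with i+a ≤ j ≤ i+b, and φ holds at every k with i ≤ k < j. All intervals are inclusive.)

5

Evaluate at each i in [0,5]:
  i=0: ✓ (rhs at j=0)
  i=1: ✗ (lhs fails at k=1 before rhs at j=2)
  i=2: ✓ (rhs at j=2)
  i=3: ✓ (rhs at j=4; lhs holds on [3,3])
  i=4: ✓ (rhs at j=4)
  i=5: ✓ (rhs at j=5)
Positions where it holds: {0, 2, 3, 4, 5} → 5.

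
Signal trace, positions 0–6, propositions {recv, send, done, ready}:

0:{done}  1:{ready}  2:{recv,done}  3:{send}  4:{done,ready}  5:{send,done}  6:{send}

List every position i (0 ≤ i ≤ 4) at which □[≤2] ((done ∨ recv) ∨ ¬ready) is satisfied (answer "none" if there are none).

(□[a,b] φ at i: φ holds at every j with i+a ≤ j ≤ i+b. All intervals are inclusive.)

2, 3, 4

Evaluate at each i in [0,4]:
  i=0: ✗ (fails at j=1)
  i=1: ✗ (fails at j=1)
  i=2: ✓ (all of [2,4])
  i=3: ✓ (all of [3,5])
  i=4: ✓ (all of [4,6])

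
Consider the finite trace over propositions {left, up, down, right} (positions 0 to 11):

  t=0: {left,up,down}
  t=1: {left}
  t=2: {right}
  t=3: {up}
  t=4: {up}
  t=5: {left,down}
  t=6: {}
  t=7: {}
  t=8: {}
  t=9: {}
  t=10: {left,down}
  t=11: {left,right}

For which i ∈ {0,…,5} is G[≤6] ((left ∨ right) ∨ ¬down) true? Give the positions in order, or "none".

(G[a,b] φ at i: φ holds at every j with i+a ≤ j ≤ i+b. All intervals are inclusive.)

0, 1, 2, 3, 4, 5

Evaluate at each i in [0,5]:
  i=0: ✓ (all of [0,6])
  i=1: ✓ (all of [1,7])
  i=2: ✓ (all of [2,8])
  i=3: ✓ (all of [3,9])
  i=4: ✓ (all of [4,10])
  i=5: ✓ (all of [5,11])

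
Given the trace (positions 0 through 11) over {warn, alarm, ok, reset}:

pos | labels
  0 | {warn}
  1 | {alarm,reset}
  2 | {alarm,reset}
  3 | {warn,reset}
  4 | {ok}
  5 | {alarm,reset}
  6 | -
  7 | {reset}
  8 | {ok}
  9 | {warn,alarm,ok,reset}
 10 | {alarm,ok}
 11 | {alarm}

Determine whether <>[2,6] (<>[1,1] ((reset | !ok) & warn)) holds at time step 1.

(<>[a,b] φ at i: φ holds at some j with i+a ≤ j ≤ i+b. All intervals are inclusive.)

Check <>[1,1] ((reset | !ok) & warn) at each j in [3,7]:
  j=3: fails (none in [4,4])
  j=4: fails (none in [5,5])
  j=5: fails (none in [6,6])
  j=6: fails (none in [7,7])
  j=7: fails (none in [8,8])
No position in the window satisfies it → formula fails.

Does not hold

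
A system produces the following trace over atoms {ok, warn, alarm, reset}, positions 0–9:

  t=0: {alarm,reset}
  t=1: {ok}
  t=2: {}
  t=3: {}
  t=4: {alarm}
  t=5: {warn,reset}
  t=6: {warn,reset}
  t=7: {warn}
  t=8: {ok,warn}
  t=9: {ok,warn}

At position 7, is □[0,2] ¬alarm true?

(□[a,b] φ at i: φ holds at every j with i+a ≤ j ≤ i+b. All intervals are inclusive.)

Check ¬alarm at every j in [7,9]:
  j=7: true
  j=8: true
  j=9: true
All positions satisfy it → formula holds.

True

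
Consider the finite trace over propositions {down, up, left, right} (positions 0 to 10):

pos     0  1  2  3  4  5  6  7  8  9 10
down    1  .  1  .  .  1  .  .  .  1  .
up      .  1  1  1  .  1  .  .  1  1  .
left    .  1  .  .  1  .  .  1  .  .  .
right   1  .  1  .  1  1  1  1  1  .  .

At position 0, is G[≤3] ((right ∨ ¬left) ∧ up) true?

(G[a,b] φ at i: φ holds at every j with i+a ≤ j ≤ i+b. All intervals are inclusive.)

Check ((right ∨ ¬left) ∧ up) at every j in [0,3]:
  j=0: false
  j=1: false
  j=2: true
  j=3: true
Fails at j=0 → formula fails.

No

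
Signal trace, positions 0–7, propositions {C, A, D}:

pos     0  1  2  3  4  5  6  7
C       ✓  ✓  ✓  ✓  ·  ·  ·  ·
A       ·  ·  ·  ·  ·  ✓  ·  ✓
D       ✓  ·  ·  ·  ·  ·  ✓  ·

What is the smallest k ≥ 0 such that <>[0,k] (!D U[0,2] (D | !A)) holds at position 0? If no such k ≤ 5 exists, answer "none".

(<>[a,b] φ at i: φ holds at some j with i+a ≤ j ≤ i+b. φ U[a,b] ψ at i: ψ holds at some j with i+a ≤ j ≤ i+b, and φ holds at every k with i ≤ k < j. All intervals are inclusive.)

0

Scan j = 0,1,… for (!D U[0,2] (D | !A)):
  j=0: holds
First hit at j=0, so smallest k = 0-0 = 0.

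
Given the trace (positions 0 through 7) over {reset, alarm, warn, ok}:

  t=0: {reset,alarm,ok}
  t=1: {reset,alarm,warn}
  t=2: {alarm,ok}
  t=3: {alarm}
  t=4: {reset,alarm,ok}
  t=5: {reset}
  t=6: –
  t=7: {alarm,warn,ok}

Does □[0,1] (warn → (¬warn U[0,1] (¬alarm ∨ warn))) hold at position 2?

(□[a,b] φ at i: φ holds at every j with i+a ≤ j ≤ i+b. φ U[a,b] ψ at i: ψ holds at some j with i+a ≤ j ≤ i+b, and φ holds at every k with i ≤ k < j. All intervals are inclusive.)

Check (warn → (¬warn U[0,1] (¬alarm ∨ warn))) at every j in [2,3]:
  j=2: antecedent false → ✓
  j=3: antecedent false → ✓
All positions satisfy it → formula holds.

Holds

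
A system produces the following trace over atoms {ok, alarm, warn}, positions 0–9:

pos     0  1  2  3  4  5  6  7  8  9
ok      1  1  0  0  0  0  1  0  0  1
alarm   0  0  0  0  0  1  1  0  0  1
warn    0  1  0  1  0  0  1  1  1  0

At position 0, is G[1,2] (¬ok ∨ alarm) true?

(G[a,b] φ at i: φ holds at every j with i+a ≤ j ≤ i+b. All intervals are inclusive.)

Check (¬ok ∨ alarm) at every j in [1,2]:
  j=1: false
  j=2: true
Fails at j=1 → formula fails.

False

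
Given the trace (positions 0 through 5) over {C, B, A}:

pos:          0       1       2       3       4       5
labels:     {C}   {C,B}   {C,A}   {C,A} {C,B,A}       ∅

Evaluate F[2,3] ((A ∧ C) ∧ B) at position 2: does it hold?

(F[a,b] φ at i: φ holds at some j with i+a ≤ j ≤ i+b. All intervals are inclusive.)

Check ((A ∧ C) ∧ B) at each j in [4,5]:
  j=4: true
  j=5: false
Found at j=4 → formula holds.

Holds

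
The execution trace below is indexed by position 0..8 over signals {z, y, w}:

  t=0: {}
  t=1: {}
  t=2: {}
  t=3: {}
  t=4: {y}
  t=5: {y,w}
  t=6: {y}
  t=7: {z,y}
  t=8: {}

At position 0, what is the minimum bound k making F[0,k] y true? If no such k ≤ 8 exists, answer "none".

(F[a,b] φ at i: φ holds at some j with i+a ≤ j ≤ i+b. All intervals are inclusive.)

4

Scan j = 0,1,… for y:
  j=0: fails
  j=1: fails
  j=2: fails
  j=3: fails
  j=4: holds
First hit at j=4, so smallest k = 4-0 = 4.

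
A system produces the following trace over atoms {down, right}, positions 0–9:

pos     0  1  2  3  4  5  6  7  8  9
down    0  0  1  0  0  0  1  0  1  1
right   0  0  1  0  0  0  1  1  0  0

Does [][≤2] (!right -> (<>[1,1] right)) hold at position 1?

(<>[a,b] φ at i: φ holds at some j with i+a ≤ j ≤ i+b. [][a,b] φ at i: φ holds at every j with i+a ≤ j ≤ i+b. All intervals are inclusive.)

Does not hold

Check (!right -> (<>[1,1] right)) at every j in [1,3]:
  j=1: antecedent true; consequent holds (witness at 2) → ✓
  j=2: antecedent false → ✓
  j=3: antecedent true; consequent fails (none in [4,4]) → ✗
Fails at j=3 → formula fails.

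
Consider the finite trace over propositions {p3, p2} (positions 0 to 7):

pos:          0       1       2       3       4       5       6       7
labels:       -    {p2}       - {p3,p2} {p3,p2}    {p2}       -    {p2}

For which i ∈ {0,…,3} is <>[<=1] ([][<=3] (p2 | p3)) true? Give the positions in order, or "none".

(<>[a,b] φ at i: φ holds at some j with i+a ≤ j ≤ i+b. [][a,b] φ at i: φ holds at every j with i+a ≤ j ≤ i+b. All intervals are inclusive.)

Evaluate at each i in [0,3]:
  i=0: ✗ (none in [0,1])
  i=1: ✗ (none in [1,2])
  i=2: ✗ (none in [2,3])
  i=3: ✗ (none in [3,4])

none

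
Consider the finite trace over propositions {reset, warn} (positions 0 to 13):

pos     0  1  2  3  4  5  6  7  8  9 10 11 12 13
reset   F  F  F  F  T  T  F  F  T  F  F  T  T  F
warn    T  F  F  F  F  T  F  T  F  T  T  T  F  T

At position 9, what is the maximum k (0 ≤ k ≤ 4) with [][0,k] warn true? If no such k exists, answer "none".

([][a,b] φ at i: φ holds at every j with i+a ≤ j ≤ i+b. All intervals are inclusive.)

warn must hold from j=9 onward; find where it first fails.
  j=9: holds
  j=10: holds
  j=11: holds
  j=12: fails
Holds on [9,11], so largest k = 2.

2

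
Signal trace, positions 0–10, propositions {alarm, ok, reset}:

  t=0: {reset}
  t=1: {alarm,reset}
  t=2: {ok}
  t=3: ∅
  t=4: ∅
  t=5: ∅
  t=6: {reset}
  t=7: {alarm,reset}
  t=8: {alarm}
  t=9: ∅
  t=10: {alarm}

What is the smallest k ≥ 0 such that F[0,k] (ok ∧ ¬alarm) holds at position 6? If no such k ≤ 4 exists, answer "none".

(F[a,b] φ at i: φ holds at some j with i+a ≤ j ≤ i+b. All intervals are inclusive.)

none

Scan j = 6,7,… for (ok ∧ ¬alarm):
  j=6: fails
  j=7: fails
  j=8: fails
  j=9: fails
  j=10: fails
No j in [6,10] satisfies it → none.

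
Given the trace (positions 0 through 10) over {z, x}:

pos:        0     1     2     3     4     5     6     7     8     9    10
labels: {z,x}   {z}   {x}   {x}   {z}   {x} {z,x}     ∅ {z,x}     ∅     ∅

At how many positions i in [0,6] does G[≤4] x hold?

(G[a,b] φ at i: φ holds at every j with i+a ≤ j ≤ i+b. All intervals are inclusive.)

0

Evaluate at each i in [0,6]:
  i=0: ✗ (fails at j=1)
  i=1: ✗ (fails at j=1)
  i=2: ✗ (fails at j=4)
  i=3: ✗ (fails at j=4)
  i=4: ✗ (fails at j=4)
  i=5: ✗ (fails at j=7)
  i=6: ✗ (fails at j=7)
Positions where it holds: {} → 0.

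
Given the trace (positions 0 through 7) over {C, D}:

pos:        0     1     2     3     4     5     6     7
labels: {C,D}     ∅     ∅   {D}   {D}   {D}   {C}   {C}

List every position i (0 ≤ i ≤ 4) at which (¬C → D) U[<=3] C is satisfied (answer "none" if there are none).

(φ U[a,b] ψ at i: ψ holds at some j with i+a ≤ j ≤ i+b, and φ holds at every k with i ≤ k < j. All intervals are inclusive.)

Evaluate at each i in [0,4]:
  i=0: ✓ (rhs at j=0)
  i=1: ✗ (no rhs in [1,4])
  i=2: ✗ (no rhs in [2,5])
  i=3: ✓ (rhs at j=6; lhs holds on [3,5])
  i=4: ✓ (rhs at j=6; lhs holds on [4,5])

0, 3, 4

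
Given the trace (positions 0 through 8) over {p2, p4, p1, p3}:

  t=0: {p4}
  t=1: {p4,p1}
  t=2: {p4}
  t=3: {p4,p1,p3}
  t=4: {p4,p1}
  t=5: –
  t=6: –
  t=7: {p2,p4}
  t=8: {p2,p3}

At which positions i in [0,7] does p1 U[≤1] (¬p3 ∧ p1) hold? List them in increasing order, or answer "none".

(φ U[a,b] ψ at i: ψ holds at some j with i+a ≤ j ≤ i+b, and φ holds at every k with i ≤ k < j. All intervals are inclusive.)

Evaluate at each i in [0,7]:
  i=0: ✗ (lhs fails at k=0 before rhs at j=1)
  i=1: ✓ (rhs at j=1)
  i=2: ✗ (no rhs in [2,3])
  i=3: ✓ (rhs at j=4; lhs holds on [3,3])
  i=4: ✓ (rhs at j=4)
  i=5: ✗ (no rhs in [5,6])
  i=6: ✗ (no rhs in [6,7])
  i=7: ✗ (no rhs in [7,8])

1, 3, 4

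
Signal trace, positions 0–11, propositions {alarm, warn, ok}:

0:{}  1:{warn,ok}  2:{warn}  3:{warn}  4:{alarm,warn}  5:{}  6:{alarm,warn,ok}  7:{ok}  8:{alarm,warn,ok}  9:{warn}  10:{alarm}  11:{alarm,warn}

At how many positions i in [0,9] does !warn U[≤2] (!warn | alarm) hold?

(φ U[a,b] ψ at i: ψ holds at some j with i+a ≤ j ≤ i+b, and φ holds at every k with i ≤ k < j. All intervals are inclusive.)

Evaluate at each i in [0,9]:
  i=0: ✓ (rhs at j=0)
  i=1: ✗ (no rhs in [1,3])
  i=2: ✗ (lhs fails at k=2 before rhs at j=4)
  i=3: ✗ (lhs fails at k=3 before rhs at j=4)
  i=4: ✓ (rhs at j=4)
  i=5: ✓ (rhs at j=5)
  i=6: ✓ (rhs at j=6)
  i=7: ✓ (rhs at j=7)
  i=8: ✓ (rhs at j=8)
  i=9: ✗ (lhs fails at k=9 before rhs at j=10)
Positions where it holds: {0, 4, 5, 6, 7, 8} → 6.

6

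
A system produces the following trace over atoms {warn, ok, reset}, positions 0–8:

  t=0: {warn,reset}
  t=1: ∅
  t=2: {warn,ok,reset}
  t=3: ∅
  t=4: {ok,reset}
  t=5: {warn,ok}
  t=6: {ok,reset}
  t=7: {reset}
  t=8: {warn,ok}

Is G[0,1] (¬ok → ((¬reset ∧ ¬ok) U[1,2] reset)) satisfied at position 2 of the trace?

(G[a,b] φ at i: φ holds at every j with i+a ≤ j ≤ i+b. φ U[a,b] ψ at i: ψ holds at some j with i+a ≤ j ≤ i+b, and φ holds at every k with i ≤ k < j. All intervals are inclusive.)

Check (¬ok → ((¬reset ∧ ¬ok) U[1,2] reset)) at every j in [2,3]:
  j=2: antecedent false → ✓
  j=3: antecedent true; consequent holds → ✓
All positions satisfy it → formula holds.

Yes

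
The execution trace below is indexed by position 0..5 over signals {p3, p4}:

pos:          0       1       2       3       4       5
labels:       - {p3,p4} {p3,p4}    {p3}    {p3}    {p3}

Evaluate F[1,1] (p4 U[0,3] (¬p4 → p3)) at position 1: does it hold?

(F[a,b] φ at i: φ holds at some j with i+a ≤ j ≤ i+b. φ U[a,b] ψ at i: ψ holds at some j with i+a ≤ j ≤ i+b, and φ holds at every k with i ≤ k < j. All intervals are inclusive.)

Check (p4 U[0,3] (¬p4 → p3)) at each j in [2,2]:
  j=2: holds
Found at j=2 → formula holds.

Yes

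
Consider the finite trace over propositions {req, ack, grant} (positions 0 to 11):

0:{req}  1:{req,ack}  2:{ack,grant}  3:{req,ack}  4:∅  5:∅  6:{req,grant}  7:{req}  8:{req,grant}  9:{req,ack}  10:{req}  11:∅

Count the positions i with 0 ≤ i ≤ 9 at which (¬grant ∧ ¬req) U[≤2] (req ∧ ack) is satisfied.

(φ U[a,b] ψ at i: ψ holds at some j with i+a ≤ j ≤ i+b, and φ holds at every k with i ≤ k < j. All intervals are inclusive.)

3

Evaluate at each i in [0,9]:
  i=0: ✗ (lhs fails at k=0 before rhs at j=1)
  i=1: ✓ (rhs at j=1)
  i=2: ✗ (lhs fails at k=2 before rhs at j=3)
  i=3: ✓ (rhs at j=3)
  i=4: ✗ (no rhs in [4,6])
  i=5: ✗ (no rhs in [5,7])
  i=6: ✗ (no rhs in [6,8])
  i=7: ✗ (lhs fails at k=7 before rhs at j=9)
  i=8: ✗ (lhs fails at k=8 before rhs at j=9)
  i=9: ✓ (rhs at j=9)
Positions where it holds: {1, 3, 9} → 3.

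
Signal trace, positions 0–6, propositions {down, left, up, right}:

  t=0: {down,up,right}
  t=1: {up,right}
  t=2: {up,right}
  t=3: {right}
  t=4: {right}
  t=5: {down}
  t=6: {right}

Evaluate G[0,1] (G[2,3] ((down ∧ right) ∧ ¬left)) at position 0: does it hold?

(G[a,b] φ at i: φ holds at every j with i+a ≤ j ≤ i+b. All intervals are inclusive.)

Check G[2,3] ((down ∧ right) ∧ ¬left) at every j in [0,1]:
  j=0: fails at 2
  j=1: fails at 3
Fails at j=0 → formula fails.

Does not hold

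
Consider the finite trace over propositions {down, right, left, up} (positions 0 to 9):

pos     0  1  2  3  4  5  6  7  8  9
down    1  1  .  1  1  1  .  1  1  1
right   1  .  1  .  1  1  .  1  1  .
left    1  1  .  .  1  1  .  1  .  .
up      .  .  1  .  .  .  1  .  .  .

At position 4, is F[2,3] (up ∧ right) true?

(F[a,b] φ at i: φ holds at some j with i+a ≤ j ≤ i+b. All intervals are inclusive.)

Check (up ∧ right) at each j in [6,7]:
  j=6: false
  j=7: false
No position in the window satisfies it → formula fails.

False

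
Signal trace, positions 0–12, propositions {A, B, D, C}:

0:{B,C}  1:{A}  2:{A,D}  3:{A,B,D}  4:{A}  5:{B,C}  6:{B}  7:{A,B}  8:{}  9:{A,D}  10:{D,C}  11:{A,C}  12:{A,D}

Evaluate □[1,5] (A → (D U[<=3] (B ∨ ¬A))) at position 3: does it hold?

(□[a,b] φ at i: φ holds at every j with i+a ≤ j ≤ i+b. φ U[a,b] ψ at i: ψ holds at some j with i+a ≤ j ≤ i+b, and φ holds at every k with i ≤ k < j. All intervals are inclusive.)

False

Check (A → (D U[<=3] (B ∨ ¬A))) at every j in [4,8]:
  j=4: antecedent true; consequent fails → ✗
  j=5: antecedent false → ✓
  j=6: antecedent false → ✓
  j=7: antecedent true; consequent holds → ✓
  j=8: antecedent false → ✓
Fails at j=4 → formula fails.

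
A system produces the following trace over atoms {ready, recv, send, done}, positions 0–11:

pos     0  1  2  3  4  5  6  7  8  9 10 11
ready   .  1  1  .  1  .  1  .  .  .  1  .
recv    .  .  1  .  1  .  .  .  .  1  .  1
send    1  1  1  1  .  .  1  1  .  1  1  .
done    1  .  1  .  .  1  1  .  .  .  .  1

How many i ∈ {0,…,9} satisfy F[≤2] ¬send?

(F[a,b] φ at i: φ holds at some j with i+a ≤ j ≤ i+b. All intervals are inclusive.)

Evaluate at each i in [0,9]:
  i=0: ✗ (none in [0,2])
  i=1: ✗ (none in [1,3])
  i=2: ✓ (witness j=4)
  i=3: ✓ (witness j=4)
  i=4: ✓ (witness j=4)
  i=5: ✓ (witness j=5)
  i=6: ✓ (witness j=8)
  i=7: ✓ (witness j=8)
  i=8: ✓ (witness j=8)
  i=9: ✓ (witness j=11)
Positions where it holds: {2, 3, 4, 5, 6, 7, 8, 9} → 8.

8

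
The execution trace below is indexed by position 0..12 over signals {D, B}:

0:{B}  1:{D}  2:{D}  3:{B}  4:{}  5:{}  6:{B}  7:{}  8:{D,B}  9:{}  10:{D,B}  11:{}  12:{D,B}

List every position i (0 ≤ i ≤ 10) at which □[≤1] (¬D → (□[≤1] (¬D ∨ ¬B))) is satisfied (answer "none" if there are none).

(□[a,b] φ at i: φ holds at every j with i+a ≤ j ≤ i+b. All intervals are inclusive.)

0, 1, 2, 3, 4, 5

Evaluate at each i in [0,10]:
  i=0: ✓ (all of [0,1])
  i=1: ✓ (all of [1,2])
  i=2: ✓ (all of [2,3])
  i=3: ✓ (all of [3,4])
  i=4: ✓ (all of [4,5])
  i=5: ✓ (all of [5,6])
  i=6: ✗ (fails at j=7)
  i=7: ✗ (fails at j=7)
  i=8: ✗ (fails at j=9)
  i=9: ✗ (fails at j=9)
  i=10: ✗ (fails at j=11)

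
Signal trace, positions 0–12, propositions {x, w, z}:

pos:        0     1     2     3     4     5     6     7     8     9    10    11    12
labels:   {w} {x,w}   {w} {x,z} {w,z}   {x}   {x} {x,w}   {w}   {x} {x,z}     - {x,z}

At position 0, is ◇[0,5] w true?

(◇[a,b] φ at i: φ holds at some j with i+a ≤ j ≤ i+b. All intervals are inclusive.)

True

Check w at each j in [0,5]:
  j=0: true
  j=1: true
  j=2: true
  j=3: false
  j=4: true
  j=5: false
Found at j=0 → formula holds.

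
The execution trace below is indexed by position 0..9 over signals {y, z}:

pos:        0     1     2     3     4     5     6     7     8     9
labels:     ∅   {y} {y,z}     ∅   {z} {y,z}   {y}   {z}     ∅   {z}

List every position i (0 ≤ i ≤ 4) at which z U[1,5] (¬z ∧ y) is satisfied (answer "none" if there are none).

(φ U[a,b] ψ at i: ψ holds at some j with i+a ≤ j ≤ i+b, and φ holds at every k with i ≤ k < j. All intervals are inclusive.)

Evaluate at each i in [0,4]:
  i=0: ✗ (lhs fails at k=0 before rhs at j=1)
  i=1: ✗ (lhs fails at k=1 before rhs at j=6)
  i=2: ✗ (lhs fails at k=3 before rhs at j=6)
  i=3: ✗ (lhs fails at k=3 before rhs at j=6)
  i=4: ✓ (rhs at j=6; lhs holds on [4,5])

4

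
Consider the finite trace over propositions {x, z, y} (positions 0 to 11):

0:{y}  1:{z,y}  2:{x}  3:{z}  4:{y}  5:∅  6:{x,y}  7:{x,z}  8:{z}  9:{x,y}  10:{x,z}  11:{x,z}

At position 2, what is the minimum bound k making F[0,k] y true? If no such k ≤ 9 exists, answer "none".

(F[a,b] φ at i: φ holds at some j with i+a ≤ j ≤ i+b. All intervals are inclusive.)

Scan j = 2,3,… for y:
  j=2: fails
  j=3: fails
  j=4: holds
First hit at j=4, so smallest k = 4-2 = 2.

2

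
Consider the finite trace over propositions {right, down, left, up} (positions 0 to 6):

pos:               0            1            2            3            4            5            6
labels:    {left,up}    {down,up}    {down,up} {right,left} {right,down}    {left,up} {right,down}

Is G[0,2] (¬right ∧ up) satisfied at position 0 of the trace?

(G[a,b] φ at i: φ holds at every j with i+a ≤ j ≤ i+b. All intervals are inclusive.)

Check (¬right ∧ up) at every j in [0,2]:
  j=0: true
  j=1: true
  j=2: true
All positions satisfy it → formula holds.

True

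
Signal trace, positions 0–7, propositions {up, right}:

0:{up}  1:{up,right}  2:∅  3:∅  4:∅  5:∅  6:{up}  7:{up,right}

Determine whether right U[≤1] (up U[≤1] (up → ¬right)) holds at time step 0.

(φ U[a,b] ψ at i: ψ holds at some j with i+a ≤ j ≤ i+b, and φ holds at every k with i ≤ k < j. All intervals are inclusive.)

Need some j in [0,1] with (up U[≤1] (up → ¬right)), and right at every k in [0,j-1].
  j=0: (up U[≤1] (up → ¬right)) holds; no prefix to check → satisfied.

Holds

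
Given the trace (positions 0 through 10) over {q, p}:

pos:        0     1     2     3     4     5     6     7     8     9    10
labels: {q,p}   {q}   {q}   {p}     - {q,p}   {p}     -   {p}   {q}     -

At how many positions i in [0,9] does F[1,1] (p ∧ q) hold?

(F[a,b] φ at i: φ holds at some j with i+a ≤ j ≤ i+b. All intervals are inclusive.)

Evaluate at each i in [0,9]:
  i=0: ✗ (none in [1,1])
  i=1: ✗ (none in [2,2])
  i=2: ✗ (none in [3,3])
  i=3: ✗ (none in [4,4])
  i=4: ✓ (witness j=5)
  i=5: ✗ (none in [6,6])
  i=6: ✗ (none in [7,7])
  i=7: ✗ (none in [8,8])
  i=8: ✗ (none in [9,9])
  i=9: ✗ (none in [10,10])
Positions where it holds: {4} → 1.

1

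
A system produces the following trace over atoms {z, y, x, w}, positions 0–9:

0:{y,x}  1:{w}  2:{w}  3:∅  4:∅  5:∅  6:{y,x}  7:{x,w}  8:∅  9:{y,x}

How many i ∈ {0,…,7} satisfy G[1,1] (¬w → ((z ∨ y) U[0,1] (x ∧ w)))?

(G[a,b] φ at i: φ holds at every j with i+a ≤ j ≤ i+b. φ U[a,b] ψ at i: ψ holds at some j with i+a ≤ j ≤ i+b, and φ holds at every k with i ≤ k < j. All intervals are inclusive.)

4

Evaluate at each i in [0,7]:
  i=0: ✓ (all of [1,1])
  i=1: ✓ (all of [2,2])
  i=2: ✗ (fails at j=3)
  i=3: ✗ (fails at j=4)
  i=4: ✗ (fails at j=5)
  i=5: ✓ (all of [6,6])
  i=6: ✓ (all of [7,7])
  i=7: ✗ (fails at j=8)
Positions where it holds: {0, 1, 5, 6} → 4.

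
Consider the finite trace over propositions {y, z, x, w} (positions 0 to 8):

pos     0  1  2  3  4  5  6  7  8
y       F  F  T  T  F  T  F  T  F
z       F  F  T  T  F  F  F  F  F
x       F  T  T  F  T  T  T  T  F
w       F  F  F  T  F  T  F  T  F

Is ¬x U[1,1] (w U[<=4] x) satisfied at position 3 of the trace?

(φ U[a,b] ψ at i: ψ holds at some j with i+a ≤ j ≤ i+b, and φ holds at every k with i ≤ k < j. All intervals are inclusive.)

Need some j in [4,4] with (w U[<=4] x), and ¬x at every k in [3,j-1].
  j=4: (w U[<=4] x) holds; ¬x holds at every k in [3,3] → satisfied.

True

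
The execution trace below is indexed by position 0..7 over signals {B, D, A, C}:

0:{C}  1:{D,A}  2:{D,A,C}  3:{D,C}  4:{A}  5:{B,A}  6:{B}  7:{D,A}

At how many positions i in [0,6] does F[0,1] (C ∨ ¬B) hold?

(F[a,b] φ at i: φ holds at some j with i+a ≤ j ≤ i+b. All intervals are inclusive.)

6

Evaluate at each i in [0,6]:
  i=0: ✓ (witness j=0)
  i=1: ✓ (witness j=1)
  i=2: ✓ (witness j=2)
  i=3: ✓ (witness j=3)
  i=4: ✓ (witness j=4)
  i=5: ✗ (none in [5,6])
  i=6: ✓ (witness j=7)
Positions where it holds: {0, 1, 2, 3, 4, 6} → 6.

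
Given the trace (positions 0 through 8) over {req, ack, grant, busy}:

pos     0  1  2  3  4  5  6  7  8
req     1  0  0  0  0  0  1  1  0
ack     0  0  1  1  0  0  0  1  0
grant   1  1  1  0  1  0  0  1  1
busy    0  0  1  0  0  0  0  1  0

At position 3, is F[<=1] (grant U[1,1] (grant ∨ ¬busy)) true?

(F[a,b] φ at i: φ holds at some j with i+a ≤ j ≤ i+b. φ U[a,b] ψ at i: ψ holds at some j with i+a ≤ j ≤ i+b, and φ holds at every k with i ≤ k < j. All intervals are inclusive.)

Check (grant U[1,1] (grant ∨ ¬busy)) at each j in [3,4]:
  j=3: fails
  j=4: holds
Found at j=4 → formula holds.

Holds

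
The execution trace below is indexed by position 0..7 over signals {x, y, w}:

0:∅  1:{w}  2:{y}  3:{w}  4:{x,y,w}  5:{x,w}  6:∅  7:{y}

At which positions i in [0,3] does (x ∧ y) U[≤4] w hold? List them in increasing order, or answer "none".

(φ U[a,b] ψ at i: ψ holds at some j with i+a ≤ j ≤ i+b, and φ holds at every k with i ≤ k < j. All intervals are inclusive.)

Evaluate at each i in [0,3]:
  i=0: ✗ (lhs fails at k=0 before rhs at j=1)
  i=1: ✓ (rhs at j=1)
  i=2: ✗ (lhs fails at k=2 before rhs at j=3)
  i=3: ✓ (rhs at j=3)

1, 3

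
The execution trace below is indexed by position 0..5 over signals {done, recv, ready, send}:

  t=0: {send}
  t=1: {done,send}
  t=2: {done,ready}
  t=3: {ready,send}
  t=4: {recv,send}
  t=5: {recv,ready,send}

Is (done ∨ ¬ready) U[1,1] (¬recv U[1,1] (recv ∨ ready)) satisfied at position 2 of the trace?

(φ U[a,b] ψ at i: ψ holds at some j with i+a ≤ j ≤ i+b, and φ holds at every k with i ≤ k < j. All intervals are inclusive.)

True

Need some j in [3,3] with (¬recv U[1,1] (recv ∨ ready)), and (done ∨ ¬ready) at every k in [2,j-1].
  j=3: (¬recv U[1,1] (recv ∨ ready)) holds; (done ∨ ¬ready) holds at every k in [2,2] → satisfied.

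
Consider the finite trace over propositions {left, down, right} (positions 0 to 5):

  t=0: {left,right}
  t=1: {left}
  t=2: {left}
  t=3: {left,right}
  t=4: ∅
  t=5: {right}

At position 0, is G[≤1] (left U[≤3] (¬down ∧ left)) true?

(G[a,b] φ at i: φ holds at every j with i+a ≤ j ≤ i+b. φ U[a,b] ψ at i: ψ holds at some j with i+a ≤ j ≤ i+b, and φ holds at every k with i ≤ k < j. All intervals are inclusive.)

True

Check (left U[≤3] (¬down ∧ left)) at every j in [0,1]:
  j=0: holds
  j=1: holds
All positions satisfy it → formula holds.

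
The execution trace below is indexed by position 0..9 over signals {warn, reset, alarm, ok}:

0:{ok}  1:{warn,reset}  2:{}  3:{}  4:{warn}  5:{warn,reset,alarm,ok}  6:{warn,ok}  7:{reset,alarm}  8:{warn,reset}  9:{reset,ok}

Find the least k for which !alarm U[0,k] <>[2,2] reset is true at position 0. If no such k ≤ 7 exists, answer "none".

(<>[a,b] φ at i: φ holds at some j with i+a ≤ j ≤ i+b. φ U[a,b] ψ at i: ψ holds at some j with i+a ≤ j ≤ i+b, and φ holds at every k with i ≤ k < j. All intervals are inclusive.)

Need earliest j ≥ 0 with <>[2,2] reset, and !alarm at every k in [0,j-1].
  j=0: rhs fails.
  j=1: rhs fails.
  j=2: rhs fails.
  j=3: rhs holds; lhs holds on [0,2]. k = 3.

3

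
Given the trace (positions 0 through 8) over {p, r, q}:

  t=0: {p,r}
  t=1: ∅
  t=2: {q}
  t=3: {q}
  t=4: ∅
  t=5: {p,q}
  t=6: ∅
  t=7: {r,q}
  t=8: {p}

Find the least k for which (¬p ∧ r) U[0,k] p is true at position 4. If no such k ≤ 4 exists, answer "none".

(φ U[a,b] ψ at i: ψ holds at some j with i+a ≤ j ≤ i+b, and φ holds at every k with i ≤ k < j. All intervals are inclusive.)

Need earliest j ≥ 4 with p, and (¬p ∧ r) at every k in [4,j-1].
  j=4: rhs fails.
  j=5: rhs holds but lhs fails at k=4.
  j=6: rhs fails.
  j=7: rhs fails.
  j=8: rhs holds but lhs fails at k=4.
No witness within the range → none.

none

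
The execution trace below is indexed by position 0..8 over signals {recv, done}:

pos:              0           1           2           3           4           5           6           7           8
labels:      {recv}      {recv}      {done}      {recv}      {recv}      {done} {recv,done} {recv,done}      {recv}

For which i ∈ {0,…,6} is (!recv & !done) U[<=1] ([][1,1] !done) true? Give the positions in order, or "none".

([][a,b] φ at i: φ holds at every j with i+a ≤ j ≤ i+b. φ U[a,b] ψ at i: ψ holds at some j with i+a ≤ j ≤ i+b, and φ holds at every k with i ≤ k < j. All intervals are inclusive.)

Evaluate at each i in [0,6]:
  i=0: ✓ (rhs at j=0)
  i=1: ✗ (lhs fails at k=1 before rhs at j=2)
  i=2: ✓ (rhs at j=2)
  i=3: ✓ (rhs at j=3)
  i=4: ✗ (no rhs in [4,5])
  i=5: ✗ (no rhs in [5,6])
  i=6: ✗ (lhs fails at k=6 before rhs at j=7)

0, 2, 3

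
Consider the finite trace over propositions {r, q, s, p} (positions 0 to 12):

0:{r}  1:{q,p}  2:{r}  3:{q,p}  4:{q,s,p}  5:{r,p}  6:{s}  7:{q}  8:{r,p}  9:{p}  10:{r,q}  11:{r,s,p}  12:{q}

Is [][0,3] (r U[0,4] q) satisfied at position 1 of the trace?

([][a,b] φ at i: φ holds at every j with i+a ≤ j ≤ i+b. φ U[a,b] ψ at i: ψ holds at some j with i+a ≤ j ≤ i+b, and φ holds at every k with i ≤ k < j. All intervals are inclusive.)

Check (r U[0,4] q) at every j in [1,4]:
  j=1: holds
  j=2: holds
  j=3: holds
  j=4: holds
All positions satisfy it → formula holds.

True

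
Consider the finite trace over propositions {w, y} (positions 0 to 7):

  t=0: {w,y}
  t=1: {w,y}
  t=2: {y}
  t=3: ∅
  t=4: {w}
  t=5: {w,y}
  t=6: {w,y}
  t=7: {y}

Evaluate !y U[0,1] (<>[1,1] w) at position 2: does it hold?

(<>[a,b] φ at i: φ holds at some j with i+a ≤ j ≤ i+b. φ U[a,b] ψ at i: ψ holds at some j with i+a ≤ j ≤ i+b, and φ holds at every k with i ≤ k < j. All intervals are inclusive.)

No

Need some j in [2,3] with <>[1,1] w, and !y at every k in [2,j-1].
  j=2: <>[1,1] w — fails (none in [3,3]).
  j=3: <>[1,1] w holds, but !y fails at k=2 → not this j.
No j in the window works → until fails.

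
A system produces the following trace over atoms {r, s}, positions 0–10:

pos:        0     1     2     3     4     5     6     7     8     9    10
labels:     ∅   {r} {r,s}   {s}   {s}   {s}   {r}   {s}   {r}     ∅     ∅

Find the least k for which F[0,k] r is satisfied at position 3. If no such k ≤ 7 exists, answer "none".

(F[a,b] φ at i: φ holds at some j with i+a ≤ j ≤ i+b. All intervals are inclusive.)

Scan j = 3,4,… for r:
  j=3: fails
  j=4: fails
  j=5: fails
  j=6: holds
First hit at j=6, so smallest k = 6-3 = 3.

3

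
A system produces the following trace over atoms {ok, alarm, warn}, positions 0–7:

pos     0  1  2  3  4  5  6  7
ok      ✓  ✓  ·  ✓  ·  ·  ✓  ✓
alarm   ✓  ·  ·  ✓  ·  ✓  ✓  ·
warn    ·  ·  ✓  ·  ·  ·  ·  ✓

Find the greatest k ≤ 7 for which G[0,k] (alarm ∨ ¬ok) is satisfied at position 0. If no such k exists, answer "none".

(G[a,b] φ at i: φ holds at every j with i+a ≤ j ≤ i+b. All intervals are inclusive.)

(alarm ∨ ¬ok) must hold from j=0 onward; find where it first fails.
  j=0: holds
  j=1: fails
Holds on [0,0], so largest k = 0.

0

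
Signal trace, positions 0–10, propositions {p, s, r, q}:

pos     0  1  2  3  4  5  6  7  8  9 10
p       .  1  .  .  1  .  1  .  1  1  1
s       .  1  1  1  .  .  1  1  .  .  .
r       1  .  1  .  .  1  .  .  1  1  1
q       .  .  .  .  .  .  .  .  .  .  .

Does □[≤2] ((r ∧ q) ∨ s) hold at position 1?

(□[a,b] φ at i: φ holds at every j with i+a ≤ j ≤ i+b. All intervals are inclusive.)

Yes

Check ((r ∧ q) ∨ s) at every j in [1,3]:
  j=1: true
  j=2: true
  j=3: true
All positions satisfy it → formula holds.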